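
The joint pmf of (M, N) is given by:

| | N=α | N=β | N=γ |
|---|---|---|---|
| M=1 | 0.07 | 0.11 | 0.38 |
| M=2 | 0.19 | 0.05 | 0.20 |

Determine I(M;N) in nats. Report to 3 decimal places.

0.061 nats

Marginals: p(M) = (0.5600, 0.4400), p(N) = (0.2600, 0.1600, 0.5800).
I(M;N) = H(M) + H(N) − H(M,N).
H(M) = 0.6859, H(N) = 0.9594, H(M,N) = 1.5838.
I(M;N) = 0.6859 + 0.9594 − 1.5838 = 0.061 nats.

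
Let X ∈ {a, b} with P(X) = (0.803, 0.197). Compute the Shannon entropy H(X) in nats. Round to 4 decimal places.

0.4962 nats

H(X) = −Σ p·ln p.
  −(0.803)·ln(0.803) = 0.17618
  −(0.197)·ln(0.197) = 0.32004
Sum: 0.17618 + 0.32004 = 0.4962 nats.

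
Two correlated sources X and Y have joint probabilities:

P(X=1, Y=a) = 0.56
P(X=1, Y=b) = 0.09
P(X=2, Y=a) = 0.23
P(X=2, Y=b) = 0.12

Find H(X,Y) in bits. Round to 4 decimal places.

H(X,Y) = −Σ p(x,y)·log₂ p(x,y) over all 4 cells.
  cell (1,a): −0.56·log₂0.56 = 0.46844
  cell (1,b): −0.09·log₂0.09 = 0.31265
  cell (2,a): −0.23·log₂0.23 = 0.48767
  cell (2,b): −0.12·log₂0.12 = 0.36707
Sum = 1.6358 bits.

1.6358 bits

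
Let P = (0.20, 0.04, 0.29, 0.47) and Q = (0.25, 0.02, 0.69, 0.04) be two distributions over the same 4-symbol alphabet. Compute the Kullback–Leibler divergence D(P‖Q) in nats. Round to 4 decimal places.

D(P‖Q) = Σ p·ln(p/q).
  0.20·ln(0.20/0.25) = -0.04463
  0.04·ln(0.04/0.02) = 0.02773
  0.29·ln(0.29/0.69) = -0.25138
  0.47·ln(0.47/0.04) = 1.15801
D(P‖Q) = 0.8897 nats.

0.8897 nats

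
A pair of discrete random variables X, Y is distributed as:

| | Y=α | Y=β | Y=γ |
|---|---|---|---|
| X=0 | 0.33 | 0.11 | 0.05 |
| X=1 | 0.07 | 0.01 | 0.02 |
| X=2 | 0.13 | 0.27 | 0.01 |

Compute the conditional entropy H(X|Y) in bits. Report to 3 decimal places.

1.194 bits

Chain rule: H(X|Y) = H(X,Y) − H(Y).
Marginals: p(X) = (0.4900, 0.1000, 0.4100), p(Y) = (0.5300, 0.3900, 0.0800).
H(X,Y) = 2.5012 bits; H(Y) = 1.3068 bits.
H(X|Y) = 2.5012 − 1.3068 = 1.194 bits.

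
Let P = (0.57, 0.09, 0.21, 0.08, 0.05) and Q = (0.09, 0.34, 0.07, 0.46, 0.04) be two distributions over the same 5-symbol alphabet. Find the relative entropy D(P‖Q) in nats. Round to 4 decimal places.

D(P‖Q) = Σ p·ln(p/q).
  0.57·ln(0.57/0.09) = 1.05212
  0.09·ln(0.09/0.34) = -0.11962
  0.21·ln(0.21/0.07) = 0.23071
  0.08·ln(0.08/0.46) = -0.13994
  0.05·ln(0.05/0.04) = 0.01116
D(P‖Q) = 1.0344 nats.

1.0344 nats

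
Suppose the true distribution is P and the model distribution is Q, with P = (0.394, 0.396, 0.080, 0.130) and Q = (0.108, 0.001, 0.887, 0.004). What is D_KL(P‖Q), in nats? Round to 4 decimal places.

D(P‖Q) = Σ p·ln(p/q).
  0.394·ln(0.394/0.108) = 0.50992
  0.396·ln(0.396/0.001) = 2.36864
  0.080·ln(0.080/0.887) = -0.19247
  0.130·ln(0.130/0.004) = 0.45256
D(P‖Q) = 3.1387 nats.

3.1387 nats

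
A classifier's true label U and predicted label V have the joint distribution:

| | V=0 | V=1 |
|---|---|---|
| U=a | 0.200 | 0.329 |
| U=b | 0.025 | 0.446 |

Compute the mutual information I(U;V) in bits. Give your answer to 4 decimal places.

0.1221 bits

Marginals: p(U) = (0.5290, 0.4710), p(V) = (0.2250, 0.7750).
I(U;V) = Σ p(x,y)·log₂[p(x,y)/(p(x)p(y))].
  (a,0): 0.200·log₂(1.6803) = 0.14975
  (a,1): 0.329·log₂(0.8025) = -0.10444
  (b,0): 0.025·log₂(0.2359) = -0.05209
  (b,1): 0.446·log₂(1.2218) = 0.12892
Sum = 0.1221 bits.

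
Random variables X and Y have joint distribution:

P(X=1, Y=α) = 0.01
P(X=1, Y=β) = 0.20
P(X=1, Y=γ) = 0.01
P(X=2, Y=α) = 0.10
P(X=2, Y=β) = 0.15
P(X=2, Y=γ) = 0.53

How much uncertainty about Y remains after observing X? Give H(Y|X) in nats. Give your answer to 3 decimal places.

Marginals: p(X) = (0.2200, 0.7800), p(Y) = (0.1100, 0.3500, 0.5400).
H(Y|X) = Σ p(X) · H(Y|X=·).
  X=1: p=0.2200, H(Y|X=1) = 0.3676
  X=2: p=0.7800, H(Y|X=2) = 0.8430
Weighted sum = 0.738 nats.

0.738 nats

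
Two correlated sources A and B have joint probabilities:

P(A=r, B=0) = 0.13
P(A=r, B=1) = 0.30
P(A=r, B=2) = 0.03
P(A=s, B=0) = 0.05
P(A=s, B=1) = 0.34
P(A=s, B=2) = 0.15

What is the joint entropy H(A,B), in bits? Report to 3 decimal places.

H(A,B) = −Σ p(x,y)·log₂ p(x,y) over all 6 cells.
  cell (r,0): −0.13·log₂0.13 = 0.3826
  cell (r,1): −0.30·log₂0.30 = 0.5211
  cell (r,2): −0.03·log₂0.03 = 0.1518
  cell (s,0): −0.05·log₂0.05 = 0.2161
  cell (s,1): −0.34·log₂0.34 = 0.5292
  cell (s,2): −0.15·log₂0.15 = 0.4105
Sum = 2.211 bits.

2.211 bits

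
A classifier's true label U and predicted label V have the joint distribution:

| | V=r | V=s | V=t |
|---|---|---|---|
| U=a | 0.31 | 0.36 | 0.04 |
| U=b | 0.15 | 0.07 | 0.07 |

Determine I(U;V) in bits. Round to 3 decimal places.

0.070 bits

Marginals: p(U) = (0.7100, 0.2900), p(V) = (0.4600, 0.4300, 0.1100).
I(U;V) = H(U) + H(V) − H(U,V).
H(U) = 0.8687, H(V) = 1.3892, H(U,V) = 2.1878.
I(U;V) = 0.8687 + 1.3892 − 2.1878 = 0.070 bits.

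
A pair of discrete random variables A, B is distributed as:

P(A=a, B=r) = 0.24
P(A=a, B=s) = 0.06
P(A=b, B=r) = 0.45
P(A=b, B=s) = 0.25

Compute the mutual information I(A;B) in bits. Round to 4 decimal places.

0.0184 bits

Marginals: p(A) = (0.3000, 0.7000), p(B) = (0.6900, 0.3100).
I(A;B) = Σ p(x,y)·log₂[p(x,y)/(p(x)p(y))].
  (a,r): 0.24·log₂(1.1594) = 0.05122
  (a,s): 0.06·log₂(0.6452) = -0.03794
  (b,r): 0.45·log₂(0.9317) = -0.04594
  (b,s): 0.25·log₂(1.1521) = 0.05106
Sum = 0.0184 bits.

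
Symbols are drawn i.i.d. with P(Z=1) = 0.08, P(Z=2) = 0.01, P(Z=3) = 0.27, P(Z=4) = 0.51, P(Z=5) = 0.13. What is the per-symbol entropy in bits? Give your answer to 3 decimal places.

1.746 bits

H(Z) = −Σ p·log₂ p.
  −(0.08)·log₂(0.08) = 0.2915
  −(0.01)·log₂(0.01) = 0.0664
  −(0.27)·log₂(0.27) = 0.5100
  −(0.51)·log₂(0.51) = 0.4954
  −(0.13)·log₂(0.13) = 0.3826
Sum: 0.2915 + 0.0664 + 0.5100 + 0.4954 + 0.3826 = 1.746 bits.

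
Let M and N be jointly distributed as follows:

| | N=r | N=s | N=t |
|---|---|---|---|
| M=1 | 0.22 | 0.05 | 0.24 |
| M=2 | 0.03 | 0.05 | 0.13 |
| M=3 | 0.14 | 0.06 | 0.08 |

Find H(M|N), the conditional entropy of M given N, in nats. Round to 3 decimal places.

Chain rule: H(M|N) = H(M,N) − H(N).
Marginals: p(M) = (0.5100, 0.2100, 0.2800), p(N) = (0.3900, 0.1600, 0.4500).
H(M,N) = 1.9917 nats; H(N) = 1.0198 nats.
H(M|N) = 1.9917 − 1.0198 = 0.972 nats.

0.972 nats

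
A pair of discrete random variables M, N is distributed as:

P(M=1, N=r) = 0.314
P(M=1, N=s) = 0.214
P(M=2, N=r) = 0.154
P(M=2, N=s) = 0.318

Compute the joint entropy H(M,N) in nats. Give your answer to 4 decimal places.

H(M,N) = −Σ p(x,y)·ln p(x,y) over all 4 cells.
  cell (1,r): −0.314·ln0.314 = 0.36373
  cell (1,s): −0.214·ln0.214 = 0.32994
  cell (2,r): −0.154·ln0.154 = 0.28810
  cell (2,s): −0.318·ln0.318 = 0.36433
Sum = 1.3461 nats.

1.3461 nats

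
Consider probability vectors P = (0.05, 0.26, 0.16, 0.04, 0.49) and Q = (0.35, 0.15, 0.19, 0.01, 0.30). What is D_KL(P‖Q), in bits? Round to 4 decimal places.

D(P‖Q) = Σ p·log₂(p/q).
  0.05·log₂(0.05/0.35) = -0.14037
  0.26·log₂(0.26/0.15) = 0.20632
  0.16·log₂(0.16/0.19) = -0.03967
  0.04·log₂(0.04/0.01) = 0.08000
  0.49·log₂(0.49/0.30) = 0.34683
D(P‖Q) = 0.4531 bits.

0.4531 bits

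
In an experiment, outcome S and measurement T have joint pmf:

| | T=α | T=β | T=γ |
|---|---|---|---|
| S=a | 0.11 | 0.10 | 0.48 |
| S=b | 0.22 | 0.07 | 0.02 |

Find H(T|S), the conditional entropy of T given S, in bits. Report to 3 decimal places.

1.160 bits

Marginals: p(S) = (0.6900, 0.3100), p(T) = (0.3300, 0.1700, 0.5000).
H(T|S) = Σ p(S) · H(T|S=·).
  S=a: p=0.6900, H(T|S=a) = 1.1904
  S=b: p=0.3100, H(T|S=b) = 1.0910
Weighted sum = 1.160 bits.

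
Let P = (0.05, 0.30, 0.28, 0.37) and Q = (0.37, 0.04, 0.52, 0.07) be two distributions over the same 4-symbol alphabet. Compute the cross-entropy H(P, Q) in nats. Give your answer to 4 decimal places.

H(P,Q) = −Σ p·ln q.
  −0.05·ln(0.37) = 0.04971
  −0.30·ln(0.04) = 0.96566
  −0.28·ln(0.52) = 0.18310
  −0.37·ln(0.07) = 0.98393
H(P,Q) = 2.1824 nats.

2.1824 nats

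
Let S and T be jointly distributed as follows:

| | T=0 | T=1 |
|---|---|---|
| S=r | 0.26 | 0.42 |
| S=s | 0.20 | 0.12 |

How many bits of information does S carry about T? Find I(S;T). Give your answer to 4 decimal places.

Marginals: p(S) = (0.6800, 0.3200), p(T) = (0.4600, 0.5400).
I(S;T) = Σ p(x,y)·log₂[p(x,y)/(p(x)p(y))].
  (r,0): 0.26·log₂(0.8312) = -0.06935
  (r,1): 0.42·log₂(1.1438) = 0.08141
  (s,0): 0.20·log₂(1.3587) = 0.08844
  (s,1): 0.12·log₂(0.6944) = -0.06313
Sum = 0.0374 bits.

0.0374 bits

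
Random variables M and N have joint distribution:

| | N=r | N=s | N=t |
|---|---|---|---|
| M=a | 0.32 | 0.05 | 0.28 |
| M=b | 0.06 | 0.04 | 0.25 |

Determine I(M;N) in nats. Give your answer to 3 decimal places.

Marginals: p(M) = (0.6500, 0.3500), p(N) = (0.3800, 0.0900, 0.5300).
I(M;N) = H(M) + H(N) − H(M,N).
H(M) = 0.6474, H(N) = 0.9209, H(M,N) = 1.5150.
I(M;N) = 0.6474 + 0.9209 − 1.5150 = 0.053 nats.

0.053 nats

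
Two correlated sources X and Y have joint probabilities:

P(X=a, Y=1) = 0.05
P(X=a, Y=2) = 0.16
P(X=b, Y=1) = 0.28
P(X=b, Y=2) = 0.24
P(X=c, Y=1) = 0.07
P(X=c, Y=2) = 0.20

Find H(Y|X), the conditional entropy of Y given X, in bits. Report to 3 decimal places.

Marginals: p(X) = (0.2100, 0.5200, 0.2700), p(Y) = (0.4000, 0.6000).
H(Y|X) = Σ p(X) · H(Y|X=·).
  X=a: p=0.2100, H(Y|X=a) = 0.7919
  X=b: p=0.5200, H(Y|X=b) = 0.9957
  X=c: p=0.2700, H(Y|X=c) = 0.8256
Weighted sum = 0.907 bits.

0.907 bits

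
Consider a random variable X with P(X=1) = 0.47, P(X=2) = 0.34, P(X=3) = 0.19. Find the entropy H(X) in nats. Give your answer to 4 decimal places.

H(X) = −Σ p·ln p.
  −(0.47)·ln(0.47) = 0.35486
  −(0.34)·ln(0.34) = 0.36680
  −(0.19)·ln(0.19) = 0.31554
Sum: 0.35486 + 0.36680 + 0.31554 = 1.0372 nats.

1.0372 nats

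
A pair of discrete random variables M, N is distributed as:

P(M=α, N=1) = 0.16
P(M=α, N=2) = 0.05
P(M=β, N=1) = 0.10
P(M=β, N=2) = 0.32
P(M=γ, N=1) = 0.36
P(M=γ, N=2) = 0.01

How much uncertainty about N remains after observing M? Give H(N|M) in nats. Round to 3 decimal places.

0.392 nats

Marginals: p(M) = (0.2100, 0.4200, 0.3700), p(N) = (0.6200, 0.3800).
H(N|M) = Σ p(M) · H(N|M=·).
  M=α: p=0.2100, H(N|M=α) = 0.5489
  M=β: p=0.4200, H(N|M=β) = 0.5489
  M=γ: p=0.3700, H(N|M=γ) = 0.1243
Weighted sum = 0.392 nats.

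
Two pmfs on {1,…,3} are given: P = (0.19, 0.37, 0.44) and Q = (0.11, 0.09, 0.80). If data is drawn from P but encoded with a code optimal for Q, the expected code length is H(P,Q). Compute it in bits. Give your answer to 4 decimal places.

H(P,Q) = −Σ p·log₂ q.
  −0.19·log₂(0.11) = 0.60504
  −0.37·log₂(0.09) = 1.28535
  −0.44·log₂(0.80) = 0.14165
H(P,Q) = 2.0320 bits.

2.0320 bits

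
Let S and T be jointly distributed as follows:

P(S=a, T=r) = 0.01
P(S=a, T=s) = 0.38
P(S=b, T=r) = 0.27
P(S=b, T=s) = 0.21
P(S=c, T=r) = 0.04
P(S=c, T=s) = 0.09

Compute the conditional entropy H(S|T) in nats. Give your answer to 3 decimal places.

0.814 nats

Marginals: p(S) = (0.3900, 0.4800, 0.1300), p(T) = (0.3200, 0.6800).
H(S|T) = Σ p(T) · H(S|T=·).
  T=r: p=0.3200, H(S|T=r) = 0.5116
  T=s: p=0.6800, H(S|T=s) = 0.9557
Weighted sum = 0.814 nats.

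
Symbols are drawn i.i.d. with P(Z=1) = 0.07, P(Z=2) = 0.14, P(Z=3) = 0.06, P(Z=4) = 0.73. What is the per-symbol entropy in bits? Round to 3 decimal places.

H(Z) = −Σ p·log₂ p.
  −(0.07)·log₂(0.07) = 0.2686
  −(0.14)·log₂(0.14) = 0.3971
  −(0.06)·log₂(0.06) = 0.2435
  −(0.73)·log₂(0.73) = 0.3314
Sum: 0.2686 + 0.3971 + 0.2435 + 0.3314 = 1.241 bits.

1.241 bits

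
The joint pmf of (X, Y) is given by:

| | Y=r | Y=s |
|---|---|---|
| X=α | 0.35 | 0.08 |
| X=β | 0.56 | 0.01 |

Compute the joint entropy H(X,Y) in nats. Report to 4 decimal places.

H(X,Y) = −Σ p(x,y)·ln p(x,y) over all 4 cells.
  cell (α,r): −0.35·ln0.35 = 0.36744
  cell (α,s): −0.08·ln0.08 = 0.20206
  cell (β,r): −0.56·ln0.56 = 0.32470
  cell (β,s): −0.01·ln0.01 = 0.04605
Sum = 0.9402 nats.

0.9402 nats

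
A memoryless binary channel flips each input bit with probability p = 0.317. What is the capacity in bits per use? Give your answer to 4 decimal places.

0.0989 bits

Binary symmetric channel: C = 1 − h₂(ε) where h₂ is the binary entropy function.
h₂(0.317) = −0.317·log₂0.317 − 0.683·log₂0.683 = 0.9011.
C = 1 − 0.9011 = 0.0989 bits per channel use.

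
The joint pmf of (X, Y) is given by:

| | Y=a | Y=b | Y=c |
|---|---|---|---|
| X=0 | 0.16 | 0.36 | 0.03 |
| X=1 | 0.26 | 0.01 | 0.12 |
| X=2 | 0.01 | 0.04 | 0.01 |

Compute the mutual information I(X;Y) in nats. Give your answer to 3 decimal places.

0.249 nats

Marginals: p(X) = (0.5500, 0.3900, 0.0600), p(Y) = (0.4300, 0.4100, 0.1600).
I(X;Y) = Σ p(x,y)·ln[p(x,y)/(p(x)p(y))].
  (0,a): 0.16·ln(0.6765) = -0.0625
  (0,b): 0.36·ln(1.5965) = 0.1684
  (0,c): 0.03·ln(0.3409) = -0.0323
  (1,a): 0.26·ln(1.5504) = 0.1140
  (1,b): 0.01·ln(0.0625) = -0.0277
  (1,c): 0.12·ln(1.9231) = 0.0785
  (2,a): 0.01·ln(0.3876) = -0.0095
  (2,b): 0.04·ln(1.6260) = 0.0194
  (2,c): 0.01·ln(1.0417) = 0.0004
Sum = 0.249 nats.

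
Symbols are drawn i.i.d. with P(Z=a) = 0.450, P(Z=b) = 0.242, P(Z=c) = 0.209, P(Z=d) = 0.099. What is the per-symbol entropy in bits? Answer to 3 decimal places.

H(Z) = −Σ p·log₂ p.
  −(0.450)·log₂(0.450) = 0.5184
  −(0.242)·log₂(0.242) = 0.4954
  −(0.209)·log₂(0.209) = 0.4720
  −(0.099)·log₂(0.099) = 0.3303
Sum: 0.5184 + 0.4954 + 0.4720 + 0.3303 = 1.816 bits.

1.816 bits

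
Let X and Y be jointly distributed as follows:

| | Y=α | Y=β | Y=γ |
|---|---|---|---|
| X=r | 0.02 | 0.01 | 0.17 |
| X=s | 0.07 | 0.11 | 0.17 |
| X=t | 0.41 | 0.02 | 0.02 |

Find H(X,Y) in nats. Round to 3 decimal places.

H(X,Y) = −Σ p(x,y)·ln p(x,y) over all 9 cells.
  cell (r,α): −0.02·ln0.02 = 0.0782
  cell (r,β): −0.01·ln0.01 = 0.0461
  cell (r,γ): −0.17·ln0.17 = 0.3012
  cell (s,α): −0.07·ln0.07 = 0.1861
  cell (s,β): −0.11·ln0.11 = 0.2428
  cell (s,γ): −0.17·ln0.17 = 0.3012
  cell (t,α): −0.41·ln0.41 = 0.3656
  cell (t,β): −0.02·ln0.02 = 0.0782
  cell (t,γ): −0.02·ln0.02 = 0.0782
Sum = 1.678 nats.

1.678 nats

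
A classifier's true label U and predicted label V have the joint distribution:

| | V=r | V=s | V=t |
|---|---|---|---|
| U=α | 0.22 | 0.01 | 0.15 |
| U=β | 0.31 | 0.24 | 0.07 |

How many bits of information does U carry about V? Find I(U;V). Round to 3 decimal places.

0.180 bits

Marginals: p(U) = (0.3800, 0.6200), p(V) = (0.5300, 0.2500, 0.2200).
I(U;V) = Σ p(x,y)·log₂[p(x,y)/(p(x)p(y))].
  (α,r): 0.22·log₂(1.0924) = 0.0280
  (α,s): 0.01·log₂(0.1053) = -0.0325
  (α,t): 0.15·log₂(1.7943) = 0.1265
  (β,r): 0.31·log₂(0.9434) = -0.0261
  (β,s): 0.24·log₂(1.5484) = 0.1514
  (β,t): 0.07·log₂(0.5132) = -0.0674
Sum = 0.180 bits.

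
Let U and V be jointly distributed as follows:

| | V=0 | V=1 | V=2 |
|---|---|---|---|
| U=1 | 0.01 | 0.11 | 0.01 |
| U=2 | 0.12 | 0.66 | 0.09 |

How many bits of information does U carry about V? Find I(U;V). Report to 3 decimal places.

0.004 bits

Marginals: p(U) = (0.1300, 0.8700), p(V) = (0.1300, 0.7700, 0.1000).
I(U;V) = Σ p(x,y)·log₂[p(x,y)/(p(x)p(y))].
  (1,0): 0.01·log₂(0.5917) = -0.0076
  (1,1): 0.11·log₂(1.0989) = 0.0150
  (1,2): 0.01·log₂(0.7692) = -0.0038
  (2,0): 0.12·log₂(1.0610) = 0.0103
  (2,1): 0.66·log₂(0.9852) = -0.0142
  (2,2): 0.09·log₂(1.0345) = 0.0044
Sum = 0.004 bits.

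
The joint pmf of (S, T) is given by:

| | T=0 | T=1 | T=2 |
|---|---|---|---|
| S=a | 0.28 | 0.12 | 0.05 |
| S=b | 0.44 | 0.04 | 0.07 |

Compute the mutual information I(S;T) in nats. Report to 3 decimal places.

0.036 nats

Marginals: p(S) = (0.4500, 0.5500), p(T) = (0.7200, 0.1600, 0.1200).
I(S;T) = Σ p(x,y)·ln[p(x,y)/(p(x)p(y))].
  (a,0): 0.28·ln(0.8642) = -0.0409
  (a,1): 0.12·ln(1.6667) = 0.0613
  (a,2): 0.05·ln(0.9259) = -0.0038
  (b,0): 0.44·ln(1.1111) = 0.0464
  (b,1): 0.04·ln(0.4545) = -0.0315
  (b,2): 0.07·ln(1.0606) = 0.0041
Sum = 0.036 nats.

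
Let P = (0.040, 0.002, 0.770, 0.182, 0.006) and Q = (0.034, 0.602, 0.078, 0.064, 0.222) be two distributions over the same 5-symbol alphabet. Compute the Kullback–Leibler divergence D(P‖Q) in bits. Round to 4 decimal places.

D(P‖Q) = Σ p·log₂(p/q).
  0.040·log₂(0.040/0.034) = 0.00938
  0.002·log₂(0.002/0.602) = -0.01647
  0.770·log₂(0.770/0.078) = 2.54355
  0.182·log₂(0.182/0.064) = 0.27442
  0.006·log₂(0.006/0.222) = -0.03126
D(P‖Q) = 2.7796 bits.

2.7796 bits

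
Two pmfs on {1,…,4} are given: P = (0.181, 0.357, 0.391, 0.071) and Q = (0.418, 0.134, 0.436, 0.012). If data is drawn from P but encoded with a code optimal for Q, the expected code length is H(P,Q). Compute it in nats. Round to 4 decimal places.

1.5140 nats

H(P,Q) = −Σ p·ln q.
  −0.181·ln(0.418) = 0.15788
  −0.357·ln(0.134) = 0.71754
  −0.391·ln(0.436) = 0.32457
  −0.071·ln(0.012) = 0.31402
H(P,Q) = 1.5140 nats.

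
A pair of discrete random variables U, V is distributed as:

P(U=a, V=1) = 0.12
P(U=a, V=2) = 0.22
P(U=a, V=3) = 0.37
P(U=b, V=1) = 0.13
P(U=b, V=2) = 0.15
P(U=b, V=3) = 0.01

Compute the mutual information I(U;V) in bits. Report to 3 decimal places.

0.192 bits

Marginals: p(U) = (0.7100, 0.2900), p(V) = (0.2500, 0.3700, 0.3800).
I(U;V) = Σ p(x,y)·log₂[p(x,y)/(p(x)p(y))].
  (a,1): 0.12·log₂(0.6761) = -0.0678
  (a,2): 0.22·log₂(0.8375) = -0.0563
  (a,3): 0.37·log₂(1.3714) = 0.1686
  (b,1): 0.13·log₂(1.7931) = 0.1095
  (b,2): 0.15·log₂(1.3979) = 0.0725
  (b,3): 0.01·log₂(0.0907) = -0.0346
Sum = 0.192 bits.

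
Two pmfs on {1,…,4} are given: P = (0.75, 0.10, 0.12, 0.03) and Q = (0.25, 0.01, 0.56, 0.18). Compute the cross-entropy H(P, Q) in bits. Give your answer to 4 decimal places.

2.3390 bits

H(P,Q) = −Σ p·log₂ q.
  −0.75·log₂(0.25) = 1.50000
  −0.10·log₂(0.01) = 0.66439
  −0.12·log₂(0.56) = 0.10038
  −0.03·log₂(0.18) = 0.07422
H(P,Q) = 2.3390 bits.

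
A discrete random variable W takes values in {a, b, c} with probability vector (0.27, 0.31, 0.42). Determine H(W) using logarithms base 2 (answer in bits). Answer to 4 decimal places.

H(W) = −Σ p·log₂ p.
  −(0.27)·log₂(0.27) = 0.51002
  −(0.31)·log₂(0.31) = 0.52379
  −(0.42)·log₂(0.42) = 0.52565
Sum: 0.51002 + 0.52379 + 0.52565 = 1.5595 bits.

1.5595 bits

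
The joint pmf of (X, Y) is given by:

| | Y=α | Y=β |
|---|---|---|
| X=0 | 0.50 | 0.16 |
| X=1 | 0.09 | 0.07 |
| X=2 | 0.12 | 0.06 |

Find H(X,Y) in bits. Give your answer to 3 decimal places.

2.115 bits

H(X,Y) = −Σ p(x,y)·log₂ p(x,y) over all 6 cells.
  cell (0,α): −0.50·log₂0.50 = 0.5000
  cell (0,β): −0.16·log₂0.16 = 0.4230
  cell (1,α): −0.09·log₂0.09 = 0.3127
  cell (1,β): −0.07·log₂0.07 = 0.2686
  cell (2,α): −0.12·log₂0.12 = 0.3671
  cell (2,β): −0.06·log₂0.06 = 0.2435
Sum = 2.115 bits.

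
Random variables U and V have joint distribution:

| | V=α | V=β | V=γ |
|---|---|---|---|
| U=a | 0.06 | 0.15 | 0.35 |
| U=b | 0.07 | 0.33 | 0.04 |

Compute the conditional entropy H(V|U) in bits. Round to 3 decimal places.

1.177 bits

Chain rule: H(V|U) = H(U,V) − H(U).
Marginals: p(U) = (0.5600, 0.4400), p(V) = (0.1300, 0.4800, 0.3900).
H(U,V) = 2.1663 bits; H(U) = 0.9896 bits.
H(V|U) = 2.1663 − 0.9896 = 1.177 bits.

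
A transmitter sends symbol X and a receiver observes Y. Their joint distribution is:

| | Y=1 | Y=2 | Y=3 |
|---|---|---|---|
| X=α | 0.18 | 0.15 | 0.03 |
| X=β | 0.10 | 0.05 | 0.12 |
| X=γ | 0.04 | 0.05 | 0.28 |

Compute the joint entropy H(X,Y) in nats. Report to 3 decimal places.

1.968 nats

H(X,Y) = −Σ p(x,y)·ln p(x,y) over all 9 cells.
  cell (α,1): −0.18·ln0.18 = 0.3087
  cell (α,2): −0.15·ln0.15 = 0.2846
  cell (α,3): −0.03·ln0.03 = 0.1052
  cell (β,1): −0.10·ln0.10 = 0.2303
  cell (β,2): −0.05·ln0.05 = 0.1498
  cell (β,3): −0.12·ln0.12 = 0.2544
  cell (γ,1): −0.04·ln0.04 = 0.1288
  cell (γ,2): −0.05·ln0.05 = 0.1498
  cell (γ,3): −0.28·ln0.28 = 0.3564
Sum = 1.968 nats.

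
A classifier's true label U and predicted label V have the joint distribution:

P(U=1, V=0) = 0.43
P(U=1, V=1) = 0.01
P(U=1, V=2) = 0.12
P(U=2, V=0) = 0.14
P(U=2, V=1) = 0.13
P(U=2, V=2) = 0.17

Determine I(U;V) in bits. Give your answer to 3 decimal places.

0.195 bits

Marginals: p(U) = (0.5600, 0.4400), p(V) = (0.5700, 0.1400, 0.2900).
I(U;V) = H(U) + H(V) − H(U,V).
H(U) = 0.9896, H(V) = 1.3773, H(U,V) = 2.1714.
I(U;V) = 0.9896 + 1.3773 − 2.1714 = 0.195 bits.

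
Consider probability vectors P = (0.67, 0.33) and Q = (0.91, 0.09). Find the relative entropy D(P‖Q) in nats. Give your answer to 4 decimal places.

D(P‖Q) = Σ p·ln(p/q).
  0.67·ln(0.67/0.91) = -0.20513
  0.33·ln(0.33/0.09) = 0.42876
D(P‖Q) = 0.2236 nats.

0.2236 nats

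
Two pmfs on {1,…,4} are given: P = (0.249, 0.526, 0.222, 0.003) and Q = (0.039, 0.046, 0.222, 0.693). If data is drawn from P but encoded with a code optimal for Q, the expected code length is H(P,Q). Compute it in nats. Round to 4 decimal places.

2.7626 nats

H(P,Q) = −Σ p·ln q.
  −0.249·ln(0.039) = 0.80780
  −0.526·ln(0.046) = 1.61961
  −0.222·ln(0.222) = 0.33413
  −0.003·ln(0.693) = 0.00110
H(P,Q) = 2.7626 nats.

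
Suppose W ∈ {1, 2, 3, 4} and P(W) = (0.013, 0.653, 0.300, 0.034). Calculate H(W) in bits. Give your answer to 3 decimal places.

H(W) = −Σ p·log₂ p.
  −(0.013)·log₂(0.013) = 0.0814
  −(0.653)·log₂(0.653) = 0.4015
  −(0.300)·log₂(0.300) = 0.5211
  −(0.034)·log₂(0.034) = 0.1659
Sum: 0.0814 + 0.4015 + 0.5211 + 0.1659 = 1.170 bits.

1.170 bits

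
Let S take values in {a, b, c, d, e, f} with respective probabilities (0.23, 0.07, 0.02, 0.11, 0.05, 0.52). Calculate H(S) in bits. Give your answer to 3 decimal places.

1.926 bits

H(S) = −Σ p·log₂ p.
  −(0.23)·log₂(0.23) = 0.4877
  −(0.07)·log₂(0.07) = 0.2686
  −(0.02)·log₂(0.02) = 0.1129
  −(0.11)·log₂(0.11) = 0.3503
  −(0.05)·log₂(0.05) = 0.2161
  −(0.52)·log₂(0.52) = 0.4906
Sum: 0.4877 + 0.2686 + 0.1129 + 0.3503 + 0.2161 + 0.4906 = 1.926 bits.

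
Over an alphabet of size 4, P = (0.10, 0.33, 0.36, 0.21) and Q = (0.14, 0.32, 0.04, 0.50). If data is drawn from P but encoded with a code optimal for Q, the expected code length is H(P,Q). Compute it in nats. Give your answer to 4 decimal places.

1.8770 nats

H(P,Q) = −Σ p·ln q.
  −0.10·ln(0.14) = 0.19661
  −0.33·ln(0.32) = 0.37601
  −0.36·ln(0.04) = 1.15880
  −0.21·ln(0.50) = 0.14556
H(P,Q) = 1.8770 nats.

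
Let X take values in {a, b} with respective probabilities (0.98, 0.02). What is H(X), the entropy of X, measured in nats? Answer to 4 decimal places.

0.0980 nats

H(X) = −Σ p·ln p.
  −(0.98)·ln(0.98) = 0.01980
  −(0.02)·ln(0.02) = 0.07824
Sum: 0.01980 + 0.07824 = 0.0980 nats.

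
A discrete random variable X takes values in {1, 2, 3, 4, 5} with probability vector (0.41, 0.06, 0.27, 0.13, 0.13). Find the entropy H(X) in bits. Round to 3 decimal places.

H(X) = −Σ p·log₂ p.
  −(0.41)·log₂(0.41) = 0.5274
  −(0.06)·log₂(0.06) = 0.2435
  −(0.27)·log₂(0.27) = 0.5100
  −(0.13)·log₂(0.13) = 0.3826
  −(0.13)·log₂(0.13) = 0.3826
Sum: 0.5274 + 0.2435 + 0.5100 + 0.3826 + 0.3826 = 2.046 bits.

2.046 bits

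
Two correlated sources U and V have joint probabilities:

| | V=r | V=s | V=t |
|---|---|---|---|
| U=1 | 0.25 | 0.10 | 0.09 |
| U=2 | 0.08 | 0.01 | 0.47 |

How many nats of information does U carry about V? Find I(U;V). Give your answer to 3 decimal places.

0.223 nats

Marginals: p(U) = (0.4400, 0.5600), p(V) = (0.3300, 0.1100, 0.5600).
I(U;V) = H(U) + H(V) − H(U,V).
H(U) = 0.6859, H(V) = 0.9334, H(U,V) = 1.3965.
I(U;V) = 0.6859 + 0.9334 − 1.3965 = 0.223 nats.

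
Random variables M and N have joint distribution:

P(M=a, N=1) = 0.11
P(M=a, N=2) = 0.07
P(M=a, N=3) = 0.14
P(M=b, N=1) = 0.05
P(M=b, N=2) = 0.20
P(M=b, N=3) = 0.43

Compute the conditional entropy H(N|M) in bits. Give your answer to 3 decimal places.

1.316 bits

Marginals: p(M) = (0.3200, 0.6800), p(N) = (0.1600, 0.2700, 0.5700).
H(N|M) = Σ p(M) · H(N|M=·).
  M=a: p=0.3200, H(N|M=a) = 1.5310
  M=b: p=0.6800, H(N|M=b) = 1.2143
Weighted sum = 1.316 bits.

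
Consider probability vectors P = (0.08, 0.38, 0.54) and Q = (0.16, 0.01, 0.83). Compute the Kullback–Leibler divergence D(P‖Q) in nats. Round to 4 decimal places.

1.0947 nats

D(P‖Q) = Σ p·ln(p/q).
  0.08·ln(0.08/0.16) = -0.05545
  0.38·ln(0.38/0.01) = 1.38228
  0.54·ln(0.54/0.83) = -0.23212
D(P‖Q) = 1.0947 nats.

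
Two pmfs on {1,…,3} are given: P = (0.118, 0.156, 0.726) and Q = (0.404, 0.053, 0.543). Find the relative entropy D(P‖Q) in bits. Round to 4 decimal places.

D(P‖Q) = Σ p·log₂(p/q).
  0.118·log₂(0.118/0.404) = -0.20952
  0.156·log₂(0.156/0.053) = 0.24297
  0.726·log₂(0.726/0.543) = 0.30421
D(P‖Q) = 0.3377 bits.

0.3377 bits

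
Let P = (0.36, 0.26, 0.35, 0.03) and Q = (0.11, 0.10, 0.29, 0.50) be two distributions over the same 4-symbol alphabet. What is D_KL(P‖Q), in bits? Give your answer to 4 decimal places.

D(P‖Q) = Σ p·log₂(p/q).
  0.36·log₂(0.36/0.11) = 0.61578
  0.26·log₂(0.26/0.10) = 0.35841
  0.35·log₂(0.35/0.29) = 0.09496
  0.03·log₂(0.03/0.50) = -0.12177
D(P‖Q) = 0.9474 bits.

0.9474 bits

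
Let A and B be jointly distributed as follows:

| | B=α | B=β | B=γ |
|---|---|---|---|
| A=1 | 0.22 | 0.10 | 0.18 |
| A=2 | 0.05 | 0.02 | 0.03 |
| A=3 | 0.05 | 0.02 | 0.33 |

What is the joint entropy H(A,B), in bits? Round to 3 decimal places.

2.596 bits

H(A,B) = −Σ p(x,y)·log₂ p(x,y) over all 9 cells.
  cell (1,α): −0.22·log₂0.22 = 0.4806
  cell (1,β): −0.10·log₂0.10 = 0.3322
  cell (1,γ): −0.18·log₂0.18 = 0.4453
  cell (2,α): −0.05·log₂0.05 = 0.2161
  cell (2,β): −0.02·log₂0.02 = 0.1129
  cell (2,γ): −0.03·log₂0.03 = 0.1518
  cell (3,α): −0.05·log₂0.05 = 0.2161
  cell (3,β): −0.02·log₂0.02 = 0.1129
  cell (3,γ): −0.33·log₂0.33 = 0.5278
Sum = 2.596 bits.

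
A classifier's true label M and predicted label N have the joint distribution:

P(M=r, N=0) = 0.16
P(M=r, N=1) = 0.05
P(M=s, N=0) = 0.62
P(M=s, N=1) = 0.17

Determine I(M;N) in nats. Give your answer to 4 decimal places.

0.0003 nats

Marginals: p(M) = (0.2100, 0.7900), p(N) = (0.7800, 0.2200).
I(M;N) = H(M) + H(N) − H(M,N).
H(M) = 0.5140, H(N) = 0.5269, H(M,N) = 1.0406.
I(M;N) = 0.5140 + 0.5269 − 1.0406 = 0.0003 nats.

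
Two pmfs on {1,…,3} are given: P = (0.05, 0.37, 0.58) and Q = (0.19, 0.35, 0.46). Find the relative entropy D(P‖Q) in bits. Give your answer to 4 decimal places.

0.1273 bits

D(P‖Q) = Σ p·log₂(p/q).
  0.05·log₂(0.05/0.19) = -0.09630
  0.37·log₂(0.37/0.35) = 0.02966
  0.58·log₂(0.58/0.46) = 0.19396
D(P‖Q) = 0.1273 bits.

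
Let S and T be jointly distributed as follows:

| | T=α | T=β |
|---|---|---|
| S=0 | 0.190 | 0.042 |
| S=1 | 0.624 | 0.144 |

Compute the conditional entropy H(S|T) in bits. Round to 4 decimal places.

Marginals: p(S) = (0.2320, 0.7680), p(T) = (0.8140, 0.1860).
H(S|T) = Σ p(T) · H(S|T=·).
  T=α: p=0.8140, H(S|T=α) = 0.7839
  T=β: p=0.1860, H(S|T=β) = 0.7706
Weighted sum = 0.7814 bits.

0.7814 bits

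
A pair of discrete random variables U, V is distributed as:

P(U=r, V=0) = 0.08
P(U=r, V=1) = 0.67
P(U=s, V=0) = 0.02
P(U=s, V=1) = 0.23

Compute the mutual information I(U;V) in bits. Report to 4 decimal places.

0.0011 bits

Marginals: p(U) = (0.7500, 0.2500), p(V) = (0.1000, 0.9000).
I(U;V) = H(U) + H(V) − H(U,V).
H(U) = 0.8113, H(V) = 0.4690, H(U,V) = 1.2792.
I(U;V) = 0.8113 + 0.4690 − 1.2792 = 0.0011 bits.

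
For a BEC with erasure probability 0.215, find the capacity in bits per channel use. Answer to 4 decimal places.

0.7850 bits

Binary erasure channel: capacity C = 1 − ε.
C = 1 − 0.215 = 0.7850 bits per channel use.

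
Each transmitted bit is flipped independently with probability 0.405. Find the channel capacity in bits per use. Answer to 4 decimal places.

0.0262 bits

Binary symmetric channel: C = 1 − h₂(ε) where h₂ is the binary entropy function.
h₂(0.405) = −0.405·log₂0.405 − 0.595·log₂0.595 = 0.9738.
C = 1 − 0.9738 = 0.0262 bits per channel use.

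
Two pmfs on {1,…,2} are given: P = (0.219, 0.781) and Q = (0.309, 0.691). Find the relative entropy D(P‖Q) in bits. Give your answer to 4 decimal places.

0.0292 bits

D(P‖Q) = Σ p·log₂(p/q).
  0.219·log₂(0.219/0.309) = -0.10877
  0.781·log₂(0.781/0.691) = 0.13795
D(P‖Q) = 0.0292 bits.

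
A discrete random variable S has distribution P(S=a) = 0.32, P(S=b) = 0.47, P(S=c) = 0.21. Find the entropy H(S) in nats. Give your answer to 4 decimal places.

1.0472 nats

H(S) = −Σ p·ln p.
  −(0.32)·ln(0.32) = 0.36462
  −(0.47)·ln(0.47) = 0.35486
  −(0.21)·ln(0.21) = 0.32774
Sum: 0.36462 + 0.35486 + 0.32774 = 1.0472 nats.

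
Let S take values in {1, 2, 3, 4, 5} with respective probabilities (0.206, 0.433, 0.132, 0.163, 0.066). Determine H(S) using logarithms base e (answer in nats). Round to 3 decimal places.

1.430 nats

H(S) = −Σ p·ln p.
  −(0.206)·ln(0.206) = 0.3255
  −(0.433)·ln(0.433) = 0.3624
  −(0.132)·ln(0.132) = 0.2673
  −(0.163)·ln(0.163) = 0.2957
  −(0.066)·ln(0.066) = 0.1794
Sum: 0.3255 + 0.3624 + 0.2673 + 0.2957 + 0.1794 = 1.430 nats.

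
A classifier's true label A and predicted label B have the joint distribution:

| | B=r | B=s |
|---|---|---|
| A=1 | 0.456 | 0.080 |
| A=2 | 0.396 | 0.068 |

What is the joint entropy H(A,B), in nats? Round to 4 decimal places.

1.1098 nats

H(A,B) = −Σ p(x,y)·ln p(x,y) over all 4 cells.
  cell (1,r): −0.456·ln0.456 = 0.35808
  cell (1,s): −0.080·ln0.080 = 0.20206
  cell (2,r): −0.396·ln0.396 = 0.36683
  cell (2,s): −0.068·ln0.068 = 0.18280
Sum = 1.1098 nats.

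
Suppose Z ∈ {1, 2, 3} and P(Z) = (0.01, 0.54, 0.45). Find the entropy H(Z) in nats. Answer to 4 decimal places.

H(Z) = −Σ p·ln p.
  −(0.01)·ln(0.01) = 0.04605
  −(0.54)·ln(0.54) = 0.33274
  −(0.45)·ln(0.45) = 0.35933
Sum: 0.04605 + 0.33274 + 0.35933 = 0.7381 nats.

0.7381 nats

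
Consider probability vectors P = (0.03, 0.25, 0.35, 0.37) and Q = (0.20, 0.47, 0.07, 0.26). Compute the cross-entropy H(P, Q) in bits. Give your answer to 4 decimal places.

2.4038 bits

H(P,Q) = −Σ p·log₂ q.
  −0.03·log₂(0.20) = 0.06966
  −0.25·log₂(0.47) = 0.27232
  −0.35·log₂(0.07) = 1.34278
  −0.37·log₂(0.26) = 0.71906
H(P,Q) = 2.4038 bits.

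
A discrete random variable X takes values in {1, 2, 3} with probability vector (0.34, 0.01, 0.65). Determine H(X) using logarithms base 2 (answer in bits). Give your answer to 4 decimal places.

0.9996 bits

H(X) = −Σ p·log₂ p.
  −(0.34)·log₂(0.34) = 0.52917
  −(0.01)·log₂(0.01) = 0.06644
  −(0.65)·log₂(0.65) = 0.40397
Sum: 0.52917 + 0.06644 + 0.40397 = 0.9996 bits.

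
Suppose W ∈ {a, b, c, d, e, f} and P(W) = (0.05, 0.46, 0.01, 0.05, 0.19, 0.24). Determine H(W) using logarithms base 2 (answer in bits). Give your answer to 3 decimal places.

1.963 bits

H(W) = −Σ p·log₂ p.
  −(0.05)·log₂(0.05) = 0.2161
  −(0.46)·log₂(0.46) = 0.5153
  −(0.01)·log₂(0.01) = 0.0664
  −(0.05)·log₂(0.05) = 0.2161
  −(0.19)·log₂(0.19) = 0.4552
  −(0.24)·log₂(0.24) = 0.4941
Sum: 0.2161 + 0.5153 + 0.0664 + 0.2161 + 0.4552 + 0.4941 = 1.963 bits.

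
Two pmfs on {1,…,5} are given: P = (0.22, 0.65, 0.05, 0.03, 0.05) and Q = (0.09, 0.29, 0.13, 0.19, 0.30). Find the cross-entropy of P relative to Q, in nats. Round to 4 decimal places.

1.5464 nats

H(P,Q) = −Σ p·ln q.
  −0.22·ln(0.09) = 0.52975
  −0.65·ln(0.29) = 0.80462
  −0.05·ln(0.13) = 0.10201
  −0.03·ln(0.19) = 0.04982
  −0.05·ln(0.30) = 0.06020
H(P,Q) = 1.5464 nats.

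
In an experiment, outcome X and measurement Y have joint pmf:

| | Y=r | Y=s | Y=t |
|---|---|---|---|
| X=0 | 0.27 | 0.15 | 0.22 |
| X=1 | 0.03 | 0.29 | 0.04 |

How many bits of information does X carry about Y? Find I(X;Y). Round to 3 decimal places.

Marginals: p(X) = (0.6400, 0.3600), p(Y) = (0.3000, 0.4400, 0.2600).
I(X;Y) = Σ p(x,y)·log₂[p(x,y)/(p(x)p(y))].
  (0,r): 0.27·log₂(1.4062) = 0.1328
  (0,s): 0.15·log₂(0.5327) = -0.1363
  (0,t): 0.22·log₂(1.3221) = 0.0886
  (1,r): 0.03·log₂(0.2778) = -0.0554
  (1,s): 0.29·log₂(1.8308) = 0.2530
  (1,t): 0.04·log₂(0.4274) = -0.0491
Sum = 0.234 bits.

0.234 bits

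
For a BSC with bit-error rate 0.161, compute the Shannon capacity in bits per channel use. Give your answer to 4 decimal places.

Binary symmetric channel: C = 1 − h₂(ε) where h₂ is the binary entropy function.
h₂(0.161) = −0.161·log₂0.161 − 0.839·log₂0.839 = 0.6367.
C = 1 − 0.6367 = 0.3633 bits per channel use.

0.3633 bits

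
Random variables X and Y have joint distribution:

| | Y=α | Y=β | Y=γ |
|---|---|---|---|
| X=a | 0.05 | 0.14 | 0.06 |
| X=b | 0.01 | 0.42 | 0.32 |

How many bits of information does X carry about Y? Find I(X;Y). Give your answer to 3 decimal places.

Marginals: p(X) = (0.2500, 0.7500), p(Y) = (0.0600, 0.5600, 0.3800).
I(X;Y) = H(X) + H(Y) − H(X,Y).
H(X) = 0.8113, H(Y) = 1.2424, H(X,Y) = 1.9749.
I(X;Y) = 0.8113 + 1.2424 − 1.9749 = 0.079 bits.

0.079 bits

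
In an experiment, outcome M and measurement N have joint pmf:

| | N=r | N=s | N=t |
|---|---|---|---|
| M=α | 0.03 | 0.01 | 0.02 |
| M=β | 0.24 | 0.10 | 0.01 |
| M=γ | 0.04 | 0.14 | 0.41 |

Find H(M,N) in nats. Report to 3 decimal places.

H(M,N) = −Σ p(x,y)·ln p(x,y) over all 9 cells.
  cell (α,r): −0.03·ln0.03 = 0.1052
  cell (α,s): −0.01·ln0.01 = 0.0461
  cell (α,t): −0.02·ln0.02 = 0.0782
  cell (β,r): −0.24·ln0.24 = 0.3425
  cell (β,s): −0.10·ln0.10 = 0.2303
  cell (β,t): −0.01·ln0.01 = 0.0461
  cell (γ,r): −0.04·ln0.04 = 0.1288
  cell (γ,s): −0.14·ln0.14 = 0.2753
  cell (γ,t): −0.41·ln0.41 = 0.3656
Sum = 1.618 nats.

1.618 nats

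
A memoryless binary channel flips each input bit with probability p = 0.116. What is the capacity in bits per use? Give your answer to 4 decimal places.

Binary symmetric channel: C = 1 − h₂(ε) where h₂ is the binary entropy function.
h₂(0.116) = −0.116·log₂0.116 − 0.884·log₂0.884 = 0.5178.
C = 1 − 0.5178 = 0.4822 bits per channel use.

0.4822 bits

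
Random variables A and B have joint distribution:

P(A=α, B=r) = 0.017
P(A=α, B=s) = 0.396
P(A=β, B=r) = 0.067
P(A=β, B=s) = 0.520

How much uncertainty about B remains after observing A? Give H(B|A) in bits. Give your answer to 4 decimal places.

Marginals: p(A) = (0.4130, 0.5870), p(B) = (0.0840, 0.9160).
H(B|A) = Σ p(A) · H(B|A=·).
  A=α: p=0.4130, H(B|A=α) = 0.2476
  A=β: p=0.5870, H(B|A=β) = 0.5123
Weighted sum = 0.4030 bits.

0.4030 bits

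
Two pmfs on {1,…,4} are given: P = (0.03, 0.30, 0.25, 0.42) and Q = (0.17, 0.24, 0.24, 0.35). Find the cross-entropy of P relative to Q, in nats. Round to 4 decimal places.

1.2790 nats

H(P,Q) = −Σ p·ln q.
  −0.03·ln(0.17) = 0.05316
  −0.30·ln(0.24) = 0.42813
  −0.25·ln(0.24) = 0.35678
  −0.42·ln(0.35) = 0.44093
H(P,Q) = 1.2790 nats.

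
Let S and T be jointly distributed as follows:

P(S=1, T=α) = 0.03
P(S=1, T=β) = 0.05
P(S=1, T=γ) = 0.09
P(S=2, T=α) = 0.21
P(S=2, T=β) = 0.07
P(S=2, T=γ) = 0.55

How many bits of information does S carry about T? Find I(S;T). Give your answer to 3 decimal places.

0.035 bits

Marginals: p(S) = (0.1700, 0.8300), p(T) = (0.2400, 0.1200, 0.6400).
I(S;T) = H(S) + H(T) − H(S,T).
H(S) = 0.6577, H(T) = 1.2733, H(S,T) = 1.8963.
I(S;T) = 0.6577 + 1.2733 − 1.8963 = 0.035 bits.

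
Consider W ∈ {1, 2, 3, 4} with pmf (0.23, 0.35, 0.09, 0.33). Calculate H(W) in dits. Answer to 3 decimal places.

0.559 dits

H(W) = −Σ p·log₁₀ p.
  −(0.23)·log₁₀(0.23) = 0.1468
  −(0.35)·log₁₀(0.35) = 0.1596
  −(0.09)·log₁₀(0.09) = 0.0941
  −(0.33)·log₁₀(0.33) = 0.1589
Sum: 0.1468 + 0.1596 + 0.0941 + 0.1589 = 0.559 dits.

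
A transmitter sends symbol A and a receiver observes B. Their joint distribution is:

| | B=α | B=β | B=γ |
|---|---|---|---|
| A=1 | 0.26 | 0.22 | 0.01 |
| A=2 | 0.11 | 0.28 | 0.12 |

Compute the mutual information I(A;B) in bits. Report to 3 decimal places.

Marginals: p(A) = (0.4900, 0.5100), p(B) = (0.3700, 0.5000, 0.1300).
I(A;B) = Σ p(x,y)·log₂[p(x,y)/(p(x)p(y))].
  (1,α): 0.26·log₂(1.4341) = 0.1352
  (1,β): 0.22·log₂(0.8980) = -0.0342
  (1,γ): 0.01·log₂(0.1570) = -0.0267
  (2,α): 0.11·log₂(0.5829) = -0.0856
  (2,β): 0.28·log₂(1.0980) = 0.0378
  (2,γ): 0.12·log₂(1.8100) = 0.1027
Sum = 0.129 bits.

0.129 bits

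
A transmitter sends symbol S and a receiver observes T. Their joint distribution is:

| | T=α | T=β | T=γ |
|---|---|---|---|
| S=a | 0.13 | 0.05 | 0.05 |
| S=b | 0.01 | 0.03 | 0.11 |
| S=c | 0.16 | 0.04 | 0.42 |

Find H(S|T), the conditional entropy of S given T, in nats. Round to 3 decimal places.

Marginals: p(S) = (0.2300, 0.1500, 0.6200), p(T) = (0.3000, 0.1200, 0.5800).
H(S|T) = Σ p(T) · H(S|T=·).
  T=α: p=0.3000, H(S|T=α) = 0.8110
  T=β: p=0.1200, H(S|T=β) = 1.0776
  T=γ: p=0.5800, H(S|T=γ) = 0.7603
Weighted sum = 0.814 nats.

0.814 nats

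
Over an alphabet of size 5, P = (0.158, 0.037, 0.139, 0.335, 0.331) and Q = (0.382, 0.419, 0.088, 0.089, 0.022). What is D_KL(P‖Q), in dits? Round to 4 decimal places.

D(P‖Q) = Σ p·log₁₀(p/q).
  0.158·log₁₀(0.158/0.382) = -0.06058
  0.037·log₁₀(0.037/0.419) = -0.03900
  0.139·log₁₀(0.139/0.088) = 0.02760
  0.335·log₁₀(0.335/0.089) = 0.19284
  0.331·log₁₀(0.331/0.022) = 0.38972
D(P‖Q) = 0.5106 dits.

0.5106 dits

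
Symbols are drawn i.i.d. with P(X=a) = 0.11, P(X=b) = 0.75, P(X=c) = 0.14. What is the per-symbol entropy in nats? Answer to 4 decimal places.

H(X) = −Σ p·ln p.
  −(0.11)·ln(0.11) = 0.24280
  −(0.75)·ln(0.75) = 0.21576
  −(0.14)·ln(0.14) = 0.27526
Sum: 0.24280 + 0.21576 + 0.27526 = 0.7338 nats.

0.7338 nats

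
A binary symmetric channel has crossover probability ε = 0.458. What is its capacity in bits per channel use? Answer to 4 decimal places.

Binary symmetric channel: C = 1 − h₂(ε) where h₂ is the binary entropy function.
h₂(0.458) = −0.458·log₂0.458 − 0.542·log₂0.542 = 0.9949.
C = 1 − 0.9949 = 0.0051 bits per channel use.

0.0051 bits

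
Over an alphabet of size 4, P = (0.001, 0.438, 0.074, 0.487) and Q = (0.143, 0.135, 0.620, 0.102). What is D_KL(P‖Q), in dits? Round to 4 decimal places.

D(P‖Q) = Σ p·log₁₀(p/q).
  0.001·log₁₀(0.001/0.143) = -0.00216
  0.438·log₁₀(0.438/0.135) = 0.22388
  0.074·log₁₀(0.074/0.620) = -0.06831
  0.487·log₁₀(0.487/0.102) = 0.33064
D(P‖Q) = 0.4840 dits.

0.4840 dits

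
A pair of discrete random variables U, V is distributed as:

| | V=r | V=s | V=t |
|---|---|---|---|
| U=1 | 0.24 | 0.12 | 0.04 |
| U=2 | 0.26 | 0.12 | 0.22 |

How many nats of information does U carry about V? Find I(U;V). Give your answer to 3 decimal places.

0.049 nats

Marginals: p(U) = (0.4000, 0.6000), p(V) = (0.5000, 0.2400, 0.2600).
I(U;V) = Σ p(x,y)·ln[p(x,y)/(p(x)p(y))].
  (1,r): 0.24·ln(1.2000) = 0.0438
  (1,s): 0.12·ln(1.2500) = 0.0268
  (1,t): 0.04·ln(0.3846) = -0.0382
  (2,r): 0.26·ln(0.8667) = -0.0372
  (2,s): 0.12·ln(0.8333) = -0.0219
  (2,t): 0.22·ln(1.4103) = 0.0756
Sum = 0.049 nats.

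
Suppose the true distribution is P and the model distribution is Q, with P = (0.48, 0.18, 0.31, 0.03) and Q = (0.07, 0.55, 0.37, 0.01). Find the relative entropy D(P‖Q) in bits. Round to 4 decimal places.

D(P‖Q) = Σ p·log₂(p/q).
  0.48·log₂(0.48/0.07) = 1.33325
  0.18·log₂(0.18/0.55) = -0.29006
  0.31·log₂(0.31/0.37) = -0.07913
  0.03·log₂(0.03/0.01) = 0.04755
D(P‖Q) = 1.0116 bits.

1.0116 bits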